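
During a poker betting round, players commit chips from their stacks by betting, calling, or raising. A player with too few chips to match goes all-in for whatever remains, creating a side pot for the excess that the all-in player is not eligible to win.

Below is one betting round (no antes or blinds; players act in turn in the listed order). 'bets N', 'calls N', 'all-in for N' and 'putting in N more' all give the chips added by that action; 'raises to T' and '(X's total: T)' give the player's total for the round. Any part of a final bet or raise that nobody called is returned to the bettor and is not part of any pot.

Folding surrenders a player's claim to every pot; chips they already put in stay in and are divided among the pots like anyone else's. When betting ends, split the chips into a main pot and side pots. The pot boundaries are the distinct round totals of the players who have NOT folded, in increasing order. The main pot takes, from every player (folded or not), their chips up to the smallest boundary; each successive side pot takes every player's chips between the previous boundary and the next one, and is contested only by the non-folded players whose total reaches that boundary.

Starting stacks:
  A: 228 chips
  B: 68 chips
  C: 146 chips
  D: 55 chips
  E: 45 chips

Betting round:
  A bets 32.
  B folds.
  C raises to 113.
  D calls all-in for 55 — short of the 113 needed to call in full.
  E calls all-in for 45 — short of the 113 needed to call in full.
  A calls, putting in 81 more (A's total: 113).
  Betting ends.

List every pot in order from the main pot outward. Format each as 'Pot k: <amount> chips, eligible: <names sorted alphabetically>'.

Contributions: A=113, C=113, D=55, E=45
Folded: B
Pot levels (distinct totals of non-folded players): 45, 55, 113
Layer 1-45: 45 each from A, C, D, E = 45*4 = 180 chips; eligible A, C, D, E
Layer 46-55: 10 each from A, C, D = 10*3 = 30 chips; eligible A, C, D
Layer 56-113: 58 each from A, C = 58*2 = 116 chips; eligible A, C

Pot 1: 180 chips, eligible: A, C, D, E
Pot 2: 30 chips, eligible: A, C, D
Pot 3: 116 chips, eligible: A, C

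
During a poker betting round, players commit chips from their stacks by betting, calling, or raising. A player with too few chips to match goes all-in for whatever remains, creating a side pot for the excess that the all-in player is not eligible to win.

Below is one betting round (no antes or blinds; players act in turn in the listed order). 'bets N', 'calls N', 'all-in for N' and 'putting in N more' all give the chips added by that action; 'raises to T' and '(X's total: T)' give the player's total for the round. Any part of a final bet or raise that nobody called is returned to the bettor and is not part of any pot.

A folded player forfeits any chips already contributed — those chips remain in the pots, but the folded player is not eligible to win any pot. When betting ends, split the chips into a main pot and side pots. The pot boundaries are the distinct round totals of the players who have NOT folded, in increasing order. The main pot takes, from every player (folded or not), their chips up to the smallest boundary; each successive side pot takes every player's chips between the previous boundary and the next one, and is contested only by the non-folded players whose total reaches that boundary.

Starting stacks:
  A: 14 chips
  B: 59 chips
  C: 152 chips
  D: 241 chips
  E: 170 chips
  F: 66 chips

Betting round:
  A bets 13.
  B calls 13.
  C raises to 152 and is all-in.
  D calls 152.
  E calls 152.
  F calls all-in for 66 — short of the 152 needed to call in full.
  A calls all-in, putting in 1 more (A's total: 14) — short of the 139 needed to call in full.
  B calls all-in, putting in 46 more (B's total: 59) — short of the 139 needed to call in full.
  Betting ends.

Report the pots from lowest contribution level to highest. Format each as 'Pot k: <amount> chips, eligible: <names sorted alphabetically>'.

Contributions: A=14, B=59, C=152, D=152, E=152, F=66
Pot levels (distinct totals of non-folded players): 14, 59, 66, 152
Layer 1-14: 14 each from A, B, C, D, E, F = 14*6 = 84 chips; eligible A, B, C, D, E, F
Layer 15-59: 45 each from B, C, D, E, F = 45*5 = 225 chips; eligible B, C, D, E, F
Layer 60-66: 7 each from C, D, E, F = 7*4 = 28 chips; eligible C, D, E, F
Layer 67-152: 86 each from C, D, E = 86*3 = 258 chips; eligible C, D, E

Pot 1: 84 chips, eligible: A, B, C, D, E, F
Pot 2: 225 chips, eligible: B, C, D, E, F
Pot 3: 28 chips, eligible: C, D, E, F
Pot 4: 258 chips, eligible: C, D, E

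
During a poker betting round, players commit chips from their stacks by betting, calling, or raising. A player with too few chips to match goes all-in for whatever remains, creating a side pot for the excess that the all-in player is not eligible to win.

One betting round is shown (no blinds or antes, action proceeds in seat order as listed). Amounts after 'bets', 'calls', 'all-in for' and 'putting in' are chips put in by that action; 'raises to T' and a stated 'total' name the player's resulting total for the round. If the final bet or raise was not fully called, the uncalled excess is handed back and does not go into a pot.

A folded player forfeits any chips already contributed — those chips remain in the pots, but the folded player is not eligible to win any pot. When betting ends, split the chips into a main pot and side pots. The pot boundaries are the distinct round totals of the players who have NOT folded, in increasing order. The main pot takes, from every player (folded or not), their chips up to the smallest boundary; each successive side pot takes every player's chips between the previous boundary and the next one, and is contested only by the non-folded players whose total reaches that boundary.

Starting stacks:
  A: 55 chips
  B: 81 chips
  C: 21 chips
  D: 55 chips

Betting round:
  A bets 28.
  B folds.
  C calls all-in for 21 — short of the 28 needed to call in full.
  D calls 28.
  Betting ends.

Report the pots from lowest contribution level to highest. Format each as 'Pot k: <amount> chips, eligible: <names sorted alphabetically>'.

Contributions: A=28, C=21, D=28
Folded: B
Pot levels (distinct totals of non-folded players): 21, 28
Layer 1-21: 21 each from A, C, D = 21*3 = 63 chips; eligible A, C, D
Layer 22-28: 7 each from A, D = 7*2 = 14 chips; eligible A, D

Pot 1: 63 chips, eligible: A, C, D
Pot 2: 14 chips, eligible: A, D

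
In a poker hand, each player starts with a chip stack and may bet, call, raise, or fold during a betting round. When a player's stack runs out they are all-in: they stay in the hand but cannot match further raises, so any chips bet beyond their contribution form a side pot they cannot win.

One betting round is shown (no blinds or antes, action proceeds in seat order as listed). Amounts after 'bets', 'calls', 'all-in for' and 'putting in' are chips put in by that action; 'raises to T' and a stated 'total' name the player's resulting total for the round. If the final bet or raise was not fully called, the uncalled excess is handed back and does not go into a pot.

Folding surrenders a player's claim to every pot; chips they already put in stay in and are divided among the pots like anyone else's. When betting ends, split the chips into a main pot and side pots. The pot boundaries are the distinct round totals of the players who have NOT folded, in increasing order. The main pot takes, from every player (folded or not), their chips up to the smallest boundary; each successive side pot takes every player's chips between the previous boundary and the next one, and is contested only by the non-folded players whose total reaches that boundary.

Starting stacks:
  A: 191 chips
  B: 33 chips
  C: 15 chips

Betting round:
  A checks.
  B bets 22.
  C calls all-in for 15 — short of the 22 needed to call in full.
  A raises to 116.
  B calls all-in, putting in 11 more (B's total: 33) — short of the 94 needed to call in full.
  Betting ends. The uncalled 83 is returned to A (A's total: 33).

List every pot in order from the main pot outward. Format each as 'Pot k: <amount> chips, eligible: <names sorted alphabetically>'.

Contributions (after 83 returned to A): A=33, B=33, C=15
Pot levels (distinct totals of non-folded players): 15, 33
Layer 1-15: 15 each from A, B, C = 15*3 = 45 chips; eligible A, B, C
Layer 16-33: 18 each from A, B = 18*2 = 36 chips; eligible A, B

Pot 1: 45 chips, eligible: A, B, C
Pot 2: 36 chips, eligible: A, B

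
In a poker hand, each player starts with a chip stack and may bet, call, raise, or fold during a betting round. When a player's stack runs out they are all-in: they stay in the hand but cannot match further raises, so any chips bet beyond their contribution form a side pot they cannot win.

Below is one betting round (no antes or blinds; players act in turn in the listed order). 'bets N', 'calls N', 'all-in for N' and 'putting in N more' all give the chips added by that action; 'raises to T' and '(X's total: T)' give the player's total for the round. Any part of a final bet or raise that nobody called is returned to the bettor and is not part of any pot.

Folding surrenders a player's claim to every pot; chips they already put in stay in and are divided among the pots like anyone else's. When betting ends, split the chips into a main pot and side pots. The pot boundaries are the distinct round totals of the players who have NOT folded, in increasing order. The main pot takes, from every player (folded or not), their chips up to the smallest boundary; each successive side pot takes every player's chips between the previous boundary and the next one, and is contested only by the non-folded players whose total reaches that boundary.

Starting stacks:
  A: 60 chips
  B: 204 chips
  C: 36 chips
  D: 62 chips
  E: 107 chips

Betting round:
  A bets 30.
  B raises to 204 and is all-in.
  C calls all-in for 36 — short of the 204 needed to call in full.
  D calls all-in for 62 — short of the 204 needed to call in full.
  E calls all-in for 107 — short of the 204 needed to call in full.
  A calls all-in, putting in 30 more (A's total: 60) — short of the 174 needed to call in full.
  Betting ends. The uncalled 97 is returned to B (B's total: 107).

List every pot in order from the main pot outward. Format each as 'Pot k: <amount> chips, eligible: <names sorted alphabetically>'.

Contributions (after 97 returned to B): A=60, B=107, C=36, D=62, E=107
Pot levels (distinct totals of non-folded players): 36, 60, 62, 107
Layer 1-36: 36 each from A, B, C, D, E = 36*5 = 180 chips; eligible A, B, C, D, E
Layer 37-60: 24 each from A, B, D, E = 24*4 = 96 chips; eligible A, B, D, E
Layer 61-62: 2 each from B, D, E = 2*3 = 6 chips; eligible B, D, E
Layer 63-107: 45 each from B, E = 45*2 = 90 chips; eligible B, E

Pot 1: 180 chips, eligible: A, B, C, D, E
Pot 2: 96 chips, eligible: A, B, D, E
Pot 3: 6 chips, eligible: B, D, E
Pot 4: 90 chips, eligible: B, E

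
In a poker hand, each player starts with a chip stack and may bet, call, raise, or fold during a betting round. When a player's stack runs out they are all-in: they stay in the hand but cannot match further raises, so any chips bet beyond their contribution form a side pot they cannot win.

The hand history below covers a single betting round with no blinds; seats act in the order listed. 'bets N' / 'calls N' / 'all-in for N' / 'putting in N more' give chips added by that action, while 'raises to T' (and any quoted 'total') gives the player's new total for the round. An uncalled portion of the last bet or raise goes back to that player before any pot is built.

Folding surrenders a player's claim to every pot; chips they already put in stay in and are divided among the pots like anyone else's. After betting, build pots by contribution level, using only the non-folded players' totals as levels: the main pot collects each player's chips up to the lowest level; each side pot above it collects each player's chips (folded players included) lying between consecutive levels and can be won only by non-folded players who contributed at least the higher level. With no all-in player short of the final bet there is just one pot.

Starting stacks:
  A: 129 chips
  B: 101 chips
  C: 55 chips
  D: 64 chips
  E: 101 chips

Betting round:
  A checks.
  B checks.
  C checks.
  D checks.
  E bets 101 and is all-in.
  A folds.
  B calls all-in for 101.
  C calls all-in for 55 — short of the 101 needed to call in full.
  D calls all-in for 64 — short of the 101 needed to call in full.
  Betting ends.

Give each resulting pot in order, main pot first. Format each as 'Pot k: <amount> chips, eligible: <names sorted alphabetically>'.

Contributions: B=101, C=55, D=64, E=101
Folded: A
Pot levels (distinct totals of non-folded players): 55, 64, 101
Layer 1-55: 55 each from B, C, D, E = 55*4 = 220 chips; eligible B, C, D, E
Layer 56-64: 9 each from B, D, E = 9*3 = 27 chips; eligible B, D, E
Layer 65-101: 37 each from B, E = 37*2 = 74 chips; eligible B, E

Pot 1: 220 chips, eligible: B, C, D, E
Pot 2: 27 chips, eligible: B, D, E
Pot 3: 74 chips, eligible: B, E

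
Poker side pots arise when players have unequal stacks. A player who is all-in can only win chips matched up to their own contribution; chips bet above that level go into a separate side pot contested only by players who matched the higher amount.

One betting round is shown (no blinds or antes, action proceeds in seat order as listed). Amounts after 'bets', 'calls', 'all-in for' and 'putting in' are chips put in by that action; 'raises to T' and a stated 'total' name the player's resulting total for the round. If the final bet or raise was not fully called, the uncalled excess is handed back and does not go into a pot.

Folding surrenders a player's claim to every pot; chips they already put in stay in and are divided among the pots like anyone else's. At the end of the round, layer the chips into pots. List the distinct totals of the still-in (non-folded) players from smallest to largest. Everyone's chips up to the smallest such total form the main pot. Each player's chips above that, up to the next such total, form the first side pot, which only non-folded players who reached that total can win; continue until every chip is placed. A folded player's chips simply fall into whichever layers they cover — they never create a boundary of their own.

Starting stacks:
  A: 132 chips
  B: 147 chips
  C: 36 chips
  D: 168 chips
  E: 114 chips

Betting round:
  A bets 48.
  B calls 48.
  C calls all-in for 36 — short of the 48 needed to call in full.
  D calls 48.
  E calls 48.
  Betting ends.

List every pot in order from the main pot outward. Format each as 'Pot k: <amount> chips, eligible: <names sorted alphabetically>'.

Contributions: A=48, B=48, C=36, D=48, E=48
Pot levels (distinct totals of non-folded players): 36, 48
Layer 1-36: 36 each from A, B, C, D, E = 36*5 = 180 chips; eligible A, B, C, D, E
Layer 37-48: 12 each from A, B, D, E = 12*4 = 48 chips; eligible A, B, D, E

Pot 1: 180 chips, eligible: A, B, C, D, E
Pot 2: 48 chips, eligible: A, B, D, E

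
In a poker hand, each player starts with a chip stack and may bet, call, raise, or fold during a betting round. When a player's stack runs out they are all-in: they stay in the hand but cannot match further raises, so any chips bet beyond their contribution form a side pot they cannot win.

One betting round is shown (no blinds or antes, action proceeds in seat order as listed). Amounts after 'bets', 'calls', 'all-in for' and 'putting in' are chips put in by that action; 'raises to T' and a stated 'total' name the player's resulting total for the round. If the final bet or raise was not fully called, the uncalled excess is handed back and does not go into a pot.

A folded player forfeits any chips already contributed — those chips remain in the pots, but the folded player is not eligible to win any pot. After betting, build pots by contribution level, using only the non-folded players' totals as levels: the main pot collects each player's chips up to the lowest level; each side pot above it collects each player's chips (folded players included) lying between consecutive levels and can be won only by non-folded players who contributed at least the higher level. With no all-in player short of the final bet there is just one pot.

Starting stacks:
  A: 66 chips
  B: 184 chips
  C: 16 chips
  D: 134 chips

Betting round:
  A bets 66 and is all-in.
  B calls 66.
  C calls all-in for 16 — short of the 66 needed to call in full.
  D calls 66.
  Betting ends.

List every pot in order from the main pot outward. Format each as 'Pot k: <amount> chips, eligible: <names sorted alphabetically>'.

Pot 1: 64 chips, eligible: A, B, C, D
Pot 2: 150 chips, eligible: A, B, D

Derivation:
Contributions: A=66, B=66, C=16, D=66
Pot levels (distinct totals of non-folded players): 16, 66
Layer 1-16: 16 each from A, B, C, D = 16*4 = 64 chips; eligible A, B, C, D
Layer 17-66: 50 each from A, B, D = 50*3 = 150 chips; eligible A, B, D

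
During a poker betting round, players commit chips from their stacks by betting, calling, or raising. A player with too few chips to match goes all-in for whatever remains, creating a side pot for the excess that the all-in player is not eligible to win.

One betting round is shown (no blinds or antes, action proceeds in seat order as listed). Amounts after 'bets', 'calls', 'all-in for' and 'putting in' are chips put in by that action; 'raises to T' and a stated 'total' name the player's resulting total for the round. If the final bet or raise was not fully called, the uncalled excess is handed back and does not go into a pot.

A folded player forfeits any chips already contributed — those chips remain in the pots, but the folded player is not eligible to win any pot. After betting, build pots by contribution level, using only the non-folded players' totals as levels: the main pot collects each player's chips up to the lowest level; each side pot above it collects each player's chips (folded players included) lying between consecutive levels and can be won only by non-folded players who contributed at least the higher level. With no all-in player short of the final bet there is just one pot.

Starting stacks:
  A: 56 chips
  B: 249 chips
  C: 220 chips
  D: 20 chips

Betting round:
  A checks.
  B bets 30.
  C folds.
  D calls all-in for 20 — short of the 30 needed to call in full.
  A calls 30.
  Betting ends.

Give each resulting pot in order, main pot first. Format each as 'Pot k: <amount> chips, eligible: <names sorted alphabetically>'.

Pot 1: 60 chips, eligible: A, B, D
Pot 2: 20 chips, eligible: A, B

Derivation:
Contributions: A=30, B=30, D=20
Folded: C
Pot levels (distinct totals of non-folded players): 20, 30
Layer 1-20: 20 each from A, B, D = 20*3 = 60 chips; eligible A, B, D
Layer 21-30: 10 each from A, B = 10*2 = 20 chips; eligible A, B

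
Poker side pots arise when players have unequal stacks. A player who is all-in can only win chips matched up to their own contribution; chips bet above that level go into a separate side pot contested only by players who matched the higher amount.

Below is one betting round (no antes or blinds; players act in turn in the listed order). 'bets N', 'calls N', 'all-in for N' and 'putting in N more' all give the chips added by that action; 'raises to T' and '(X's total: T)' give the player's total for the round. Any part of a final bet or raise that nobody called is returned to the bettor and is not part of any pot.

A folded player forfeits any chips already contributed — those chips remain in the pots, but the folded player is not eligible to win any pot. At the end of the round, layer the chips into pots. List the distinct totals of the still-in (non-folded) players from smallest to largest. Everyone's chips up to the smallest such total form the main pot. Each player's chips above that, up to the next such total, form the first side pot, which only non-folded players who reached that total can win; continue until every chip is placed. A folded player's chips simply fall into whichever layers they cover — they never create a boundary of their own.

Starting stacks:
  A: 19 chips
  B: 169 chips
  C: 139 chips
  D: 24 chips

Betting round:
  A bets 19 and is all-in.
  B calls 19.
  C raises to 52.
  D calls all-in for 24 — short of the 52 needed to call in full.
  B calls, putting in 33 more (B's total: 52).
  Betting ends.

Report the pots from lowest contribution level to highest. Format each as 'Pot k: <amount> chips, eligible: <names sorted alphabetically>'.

Pot 1: 76 chips, eligible: A, B, C, D
Pot 2: 15 chips, eligible: B, C, D
Pot 3: 56 chips, eligible: B, C

Derivation:
Contributions: A=19, B=52, C=52, D=24
Pot levels (distinct totals of non-folded players): 19, 24, 52
Layer 1-19: 19 each from A, B, C, D = 19*4 = 76 chips; eligible A, B, C, D
Layer 20-24: 5 each from B, C, D = 5*3 = 15 chips; eligible B, C, D
Layer 25-52: 28 each from B, C = 28*2 = 56 chips; eligible B, C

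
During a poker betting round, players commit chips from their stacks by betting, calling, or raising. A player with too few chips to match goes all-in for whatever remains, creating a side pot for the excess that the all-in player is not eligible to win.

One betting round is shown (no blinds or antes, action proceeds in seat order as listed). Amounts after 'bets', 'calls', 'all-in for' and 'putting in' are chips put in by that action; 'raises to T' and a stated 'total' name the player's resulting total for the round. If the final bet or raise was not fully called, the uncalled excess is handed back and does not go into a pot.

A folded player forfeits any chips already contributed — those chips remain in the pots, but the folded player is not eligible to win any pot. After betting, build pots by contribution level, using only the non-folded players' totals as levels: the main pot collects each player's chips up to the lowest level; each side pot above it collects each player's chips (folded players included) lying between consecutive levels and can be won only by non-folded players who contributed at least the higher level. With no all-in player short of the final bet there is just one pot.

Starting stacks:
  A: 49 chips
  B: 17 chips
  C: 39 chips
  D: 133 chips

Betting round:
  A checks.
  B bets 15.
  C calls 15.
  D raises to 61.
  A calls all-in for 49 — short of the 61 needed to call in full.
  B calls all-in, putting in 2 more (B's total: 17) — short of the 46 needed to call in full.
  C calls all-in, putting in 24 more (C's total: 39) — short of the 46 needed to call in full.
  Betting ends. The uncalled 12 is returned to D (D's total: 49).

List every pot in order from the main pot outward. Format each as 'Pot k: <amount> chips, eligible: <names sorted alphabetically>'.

Contributions (after 12 returned to D): A=49, B=17, C=39, D=49
Pot levels (distinct totals of non-folded players): 17, 39, 49
Layer 1-17: 17 each from A, B, C, D = 17*4 = 68 chips; eligible A, B, C, D
Layer 18-39: 22 each from A, C, D = 22*3 = 66 chips; eligible A, C, D
Layer 40-49: 10 each from A, D = 10*2 = 20 chips; eligible A, D

Pot 1: 68 chips, eligible: A, B, C, D
Pot 2: 66 chips, eligible: A, C, D
Pot 3: 20 chips, eligible: A, D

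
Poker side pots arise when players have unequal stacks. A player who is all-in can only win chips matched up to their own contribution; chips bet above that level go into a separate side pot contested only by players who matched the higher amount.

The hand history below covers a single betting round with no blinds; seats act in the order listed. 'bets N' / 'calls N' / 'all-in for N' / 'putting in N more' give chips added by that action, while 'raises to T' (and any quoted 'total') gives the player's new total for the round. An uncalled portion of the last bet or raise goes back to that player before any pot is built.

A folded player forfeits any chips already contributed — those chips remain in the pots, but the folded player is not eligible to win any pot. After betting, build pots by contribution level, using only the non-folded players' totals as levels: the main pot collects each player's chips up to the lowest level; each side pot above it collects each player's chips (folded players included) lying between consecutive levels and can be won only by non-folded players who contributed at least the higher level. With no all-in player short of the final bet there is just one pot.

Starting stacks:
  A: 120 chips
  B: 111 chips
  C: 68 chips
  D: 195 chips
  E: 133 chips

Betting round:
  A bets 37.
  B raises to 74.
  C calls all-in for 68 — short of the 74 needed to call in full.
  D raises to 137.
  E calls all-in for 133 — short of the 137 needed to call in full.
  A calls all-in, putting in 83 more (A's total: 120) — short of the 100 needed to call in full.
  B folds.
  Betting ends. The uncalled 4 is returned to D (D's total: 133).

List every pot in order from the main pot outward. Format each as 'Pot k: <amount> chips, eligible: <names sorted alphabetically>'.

Contributions (after 4 returned to D): A=120, B=74, C=68, D=133, E=133
Folded: B
Pot levels (distinct totals of non-folded players): 68, 120, 133
Layer 1-68: 68 each from A, B, C, D, E = 68*5 = 340 chips; eligible A, C, D, E
Layer 69-120: A 52 + B 6 + D 52 + E 52 = 162 chips; eligible A, D, E
Layer 121-133: 13 each from D, E = 13*2 = 26 chips; eligible D, E

Pot 1: 340 chips, eligible: A, C, D, E
Pot 2: 162 chips, eligible: A, D, E
Pot 3: 26 chips, eligible: D, E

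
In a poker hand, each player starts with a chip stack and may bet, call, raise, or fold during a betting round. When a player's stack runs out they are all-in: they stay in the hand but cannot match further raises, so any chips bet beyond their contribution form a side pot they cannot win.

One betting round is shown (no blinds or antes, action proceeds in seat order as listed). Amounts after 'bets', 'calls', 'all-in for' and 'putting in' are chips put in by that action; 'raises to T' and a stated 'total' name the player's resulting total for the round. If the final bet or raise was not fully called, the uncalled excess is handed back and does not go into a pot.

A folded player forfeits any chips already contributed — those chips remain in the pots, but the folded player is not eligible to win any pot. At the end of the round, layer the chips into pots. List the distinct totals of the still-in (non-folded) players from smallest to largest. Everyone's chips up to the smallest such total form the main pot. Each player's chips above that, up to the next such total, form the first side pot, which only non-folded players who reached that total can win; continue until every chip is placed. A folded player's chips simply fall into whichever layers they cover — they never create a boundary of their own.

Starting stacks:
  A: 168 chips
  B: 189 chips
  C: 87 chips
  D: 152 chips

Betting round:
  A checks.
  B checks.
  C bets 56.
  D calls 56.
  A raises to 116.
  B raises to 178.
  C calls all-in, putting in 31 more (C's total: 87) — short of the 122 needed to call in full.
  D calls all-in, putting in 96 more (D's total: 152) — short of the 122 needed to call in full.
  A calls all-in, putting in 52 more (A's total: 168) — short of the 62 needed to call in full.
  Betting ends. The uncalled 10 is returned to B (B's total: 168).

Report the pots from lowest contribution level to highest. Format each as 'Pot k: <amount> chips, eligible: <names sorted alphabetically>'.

Pot 1: 348 chips, eligible: A, B, C, D
Pot 2: 195 chips, eligible: A, B, D
Pot 3: 32 chips, eligible: A, B

Derivation:
Contributions (after 10 returned to B): A=168, B=168, C=87, D=152
Pot levels (distinct totals of non-folded players): 87, 152, 168
Layer 1-87: 87 each from A, B, C, D = 87*4 = 348 chips; eligible A, B, C, D
Layer 88-152: 65 each from A, B, D = 65*3 = 195 chips; eligible A, B, D
Layer 153-168: 16 each from A, B = 16*2 = 32 chips; eligible A, B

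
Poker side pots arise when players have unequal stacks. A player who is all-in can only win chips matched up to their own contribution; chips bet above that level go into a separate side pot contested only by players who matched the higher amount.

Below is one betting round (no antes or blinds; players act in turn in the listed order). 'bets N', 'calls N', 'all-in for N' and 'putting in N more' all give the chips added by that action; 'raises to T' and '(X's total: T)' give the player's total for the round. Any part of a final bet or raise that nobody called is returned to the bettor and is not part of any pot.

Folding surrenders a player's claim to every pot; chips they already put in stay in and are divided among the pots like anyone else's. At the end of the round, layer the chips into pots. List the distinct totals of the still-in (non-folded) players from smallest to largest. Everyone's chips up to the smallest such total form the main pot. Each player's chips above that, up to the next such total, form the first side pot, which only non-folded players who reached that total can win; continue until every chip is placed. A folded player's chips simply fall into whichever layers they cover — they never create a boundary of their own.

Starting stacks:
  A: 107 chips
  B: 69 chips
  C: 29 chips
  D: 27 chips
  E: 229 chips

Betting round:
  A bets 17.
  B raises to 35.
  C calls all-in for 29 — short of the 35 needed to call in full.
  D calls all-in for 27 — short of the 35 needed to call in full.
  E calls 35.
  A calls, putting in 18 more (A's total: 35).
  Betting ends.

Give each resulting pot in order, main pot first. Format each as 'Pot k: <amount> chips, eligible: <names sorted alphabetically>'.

Pot 1: 135 chips, eligible: A, B, C, D, E
Pot 2: 8 chips, eligible: A, B, C, E
Pot 3: 18 chips, eligible: A, B, E

Derivation:
Contributions: A=35, B=35, C=29, D=27, E=35
Pot levels (distinct totals of non-folded players): 27, 29, 35
Layer 1-27: 27 each from A, B, C, D, E = 27*5 = 135 chips; eligible A, B, C, D, E
Layer 28-29: 2 each from A, B, C, E = 2*4 = 8 chips; eligible A, B, C, E
Layer 30-35: 6 each from A, B, E = 6*3 = 18 chips; eligible A, B, E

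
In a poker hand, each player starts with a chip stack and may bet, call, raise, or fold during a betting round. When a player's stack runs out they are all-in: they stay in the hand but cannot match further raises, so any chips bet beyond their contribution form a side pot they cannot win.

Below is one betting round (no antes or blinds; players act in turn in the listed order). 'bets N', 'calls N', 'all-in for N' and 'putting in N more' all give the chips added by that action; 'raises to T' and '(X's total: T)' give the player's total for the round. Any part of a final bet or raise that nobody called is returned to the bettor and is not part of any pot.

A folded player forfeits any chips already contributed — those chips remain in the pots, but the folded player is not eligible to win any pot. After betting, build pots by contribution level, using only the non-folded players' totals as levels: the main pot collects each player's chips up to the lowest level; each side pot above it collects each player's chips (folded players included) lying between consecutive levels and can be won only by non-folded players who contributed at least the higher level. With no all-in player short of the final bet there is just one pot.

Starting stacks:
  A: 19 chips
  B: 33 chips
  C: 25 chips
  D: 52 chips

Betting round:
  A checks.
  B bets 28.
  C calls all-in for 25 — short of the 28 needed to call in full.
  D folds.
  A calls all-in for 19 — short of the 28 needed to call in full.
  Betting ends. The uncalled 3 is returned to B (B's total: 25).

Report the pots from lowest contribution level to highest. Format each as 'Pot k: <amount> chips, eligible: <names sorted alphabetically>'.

Contributions (after 3 returned to B): A=19, B=25, C=25
Folded: D
Pot levels (distinct totals of non-folded players): 19, 25
Layer 1-19: 19 each from A, B, C = 19*3 = 57 chips; eligible A, B, C
Layer 20-25: 6 each from B, C = 6*2 = 12 chips; eligible B, C

Pot 1: 57 chips, eligible: A, B, C
Pot 2: 12 chips, eligible: B, C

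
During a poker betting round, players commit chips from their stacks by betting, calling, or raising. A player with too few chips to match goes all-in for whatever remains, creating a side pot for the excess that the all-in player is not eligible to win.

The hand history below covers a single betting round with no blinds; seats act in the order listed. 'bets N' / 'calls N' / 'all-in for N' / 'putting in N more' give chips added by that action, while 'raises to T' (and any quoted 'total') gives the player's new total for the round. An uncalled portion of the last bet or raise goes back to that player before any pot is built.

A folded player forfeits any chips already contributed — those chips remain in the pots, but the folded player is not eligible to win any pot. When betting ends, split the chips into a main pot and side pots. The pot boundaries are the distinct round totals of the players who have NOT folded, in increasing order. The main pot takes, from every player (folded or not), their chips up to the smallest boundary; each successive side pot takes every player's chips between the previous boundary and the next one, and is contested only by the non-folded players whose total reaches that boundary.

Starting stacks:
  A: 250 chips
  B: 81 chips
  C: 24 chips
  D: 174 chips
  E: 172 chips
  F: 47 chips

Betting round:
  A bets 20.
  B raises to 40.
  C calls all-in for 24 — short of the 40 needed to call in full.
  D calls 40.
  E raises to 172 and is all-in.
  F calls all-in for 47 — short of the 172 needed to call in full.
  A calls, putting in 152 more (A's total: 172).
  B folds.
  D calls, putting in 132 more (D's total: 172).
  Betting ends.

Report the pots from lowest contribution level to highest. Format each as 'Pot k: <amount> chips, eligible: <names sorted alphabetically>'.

Pot 1: 144 chips, eligible: A, C, D, E, F
Pot 2: 108 chips, eligible: A, D, E, F
Pot 3: 375 chips, eligible: A, D, E

Derivation:
Contributions: A=172, B=40, C=24, D=172, E=172, F=47
Folded: B
Pot levels (distinct totals of non-folded players): 24, 47, 172
Layer 1-24: 24 each from A, B, C, D, E, F = 24*6 = 144 chips; eligible A, C, D, E, F
Layer 25-47: A 23 + B 16 + D 23 + E 23 + F 23 = 108 chips; eligible A, D, E, F
Layer 48-172: 125 each from A, D, E = 125*3 = 375 chips; eligible A, D, E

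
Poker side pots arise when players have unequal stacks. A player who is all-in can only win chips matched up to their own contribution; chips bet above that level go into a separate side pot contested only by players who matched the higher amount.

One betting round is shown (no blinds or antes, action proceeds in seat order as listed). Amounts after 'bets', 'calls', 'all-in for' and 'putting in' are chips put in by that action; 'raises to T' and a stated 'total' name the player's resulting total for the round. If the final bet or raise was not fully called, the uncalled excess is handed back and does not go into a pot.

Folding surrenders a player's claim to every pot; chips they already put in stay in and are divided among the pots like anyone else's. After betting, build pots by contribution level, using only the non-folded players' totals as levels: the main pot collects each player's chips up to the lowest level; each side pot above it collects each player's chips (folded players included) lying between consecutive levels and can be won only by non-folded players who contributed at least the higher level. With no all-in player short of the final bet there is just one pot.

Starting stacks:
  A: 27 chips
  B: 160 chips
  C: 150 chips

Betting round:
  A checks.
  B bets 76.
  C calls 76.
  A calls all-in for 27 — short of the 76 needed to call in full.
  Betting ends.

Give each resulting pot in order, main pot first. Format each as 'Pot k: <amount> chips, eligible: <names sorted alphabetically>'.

Pot 1: 81 chips, eligible: A, B, C
Pot 2: 98 chips, eligible: B, C

Derivation:
Contributions: A=27, B=76, C=76
Pot levels (distinct totals of non-folded players): 27, 76
Layer 1-27: 27 each from A, B, C = 27*3 = 81 chips; eligible A, B, C
Layer 28-76: 49 each from B, C = 49*2 = 98 chips; eligible B, C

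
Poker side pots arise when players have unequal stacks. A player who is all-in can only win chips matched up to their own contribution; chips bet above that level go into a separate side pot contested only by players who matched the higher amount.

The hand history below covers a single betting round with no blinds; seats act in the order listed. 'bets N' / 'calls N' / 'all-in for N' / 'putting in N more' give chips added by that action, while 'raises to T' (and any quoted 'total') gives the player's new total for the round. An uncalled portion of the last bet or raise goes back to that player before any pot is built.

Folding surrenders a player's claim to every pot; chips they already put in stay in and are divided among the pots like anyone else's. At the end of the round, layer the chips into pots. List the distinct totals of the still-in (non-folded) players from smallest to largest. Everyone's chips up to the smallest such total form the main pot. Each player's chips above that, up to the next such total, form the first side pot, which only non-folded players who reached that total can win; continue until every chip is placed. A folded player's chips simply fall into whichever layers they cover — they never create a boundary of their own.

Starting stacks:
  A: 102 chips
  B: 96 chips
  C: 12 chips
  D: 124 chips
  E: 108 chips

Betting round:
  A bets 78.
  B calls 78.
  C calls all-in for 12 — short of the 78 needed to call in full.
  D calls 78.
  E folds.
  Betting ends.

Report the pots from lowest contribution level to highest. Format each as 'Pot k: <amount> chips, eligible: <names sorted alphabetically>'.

Contributions: A=78, B=78, C=12, D=78
Folded: E
Pot levels (distinct totals of non-folded players): 12, 78
Layer 1-12: 12 each from A, B, C, D = 12*4 = 48 chips; eligible A, B, C, D
Layer 13-78: 66 each from A, B, D = 66*3 = 198 chips; eligible A, B, D

Pot 1: 48 chips, eligible: A, B, C, D
Pot 2: 198 chips, eligible: A, B, D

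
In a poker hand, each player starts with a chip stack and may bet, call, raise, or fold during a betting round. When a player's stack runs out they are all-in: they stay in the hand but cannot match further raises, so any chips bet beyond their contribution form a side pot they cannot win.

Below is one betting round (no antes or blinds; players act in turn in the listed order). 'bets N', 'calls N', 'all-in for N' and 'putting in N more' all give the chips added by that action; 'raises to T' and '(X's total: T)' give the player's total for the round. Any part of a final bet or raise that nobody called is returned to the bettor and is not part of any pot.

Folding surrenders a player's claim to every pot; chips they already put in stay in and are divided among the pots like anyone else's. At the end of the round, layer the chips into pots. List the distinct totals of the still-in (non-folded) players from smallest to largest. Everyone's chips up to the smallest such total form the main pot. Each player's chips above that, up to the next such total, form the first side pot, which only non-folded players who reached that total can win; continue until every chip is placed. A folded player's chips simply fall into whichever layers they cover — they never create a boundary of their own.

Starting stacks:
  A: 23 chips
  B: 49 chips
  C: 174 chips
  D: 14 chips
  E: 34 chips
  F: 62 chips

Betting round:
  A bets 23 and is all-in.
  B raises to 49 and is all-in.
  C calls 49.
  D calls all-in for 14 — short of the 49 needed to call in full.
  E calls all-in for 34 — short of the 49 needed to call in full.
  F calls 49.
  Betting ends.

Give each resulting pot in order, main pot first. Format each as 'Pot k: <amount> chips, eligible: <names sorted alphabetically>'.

Contributions: A=23, B=49, C=49, D=14, E=34, F=49
Pot levels (distinct totals of non-folded players): 14, 23, 34, 49
Layer 1-14: 14 each from A, B, C, D, E, F = 14*6 = 84 chips; eligible A, B, C, D, E, F
Layer 15-23: 9 each from A, B, C, E, F = 9*5 = 45 chips; eligible A, B, C, E, F
Layer 24-34: 11 each from B, C, E, F = 11*4 = 44 chips; eligible B, C, E, F
Layer 35-49: 15 each from B, C, F = 15*3 = 45 chips; eligible B, C, F

Pot 1: 84 chips, eligible: A, B, C, D, E, F
Pot 2: 45 chips, eligible: A, B, C, E, F
Pot 3: 44 chips, eligible: B, C, E, F
Pot 4: 45 chips, eligible: B, C, F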